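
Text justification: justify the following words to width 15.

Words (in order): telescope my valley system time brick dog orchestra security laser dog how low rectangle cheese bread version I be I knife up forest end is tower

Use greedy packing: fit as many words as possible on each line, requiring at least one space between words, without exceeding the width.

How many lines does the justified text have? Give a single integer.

Line 1: ['telescope', 'my'] (min_width=12, slack=3)
Line 2: ['valley', 'system'] (min_width=13, slack=2)
Line 3: ['time', 'brick', 'dog'] (min_width=14, slack=1)
Line 4: ['orchestra'] (min_width=9, slack=6)
Line 5: ['security', 'laser'] (min_width=14, slack=1)
Line 6: ['dog', 'how', 'low'] (min_width=11, slack=4)
Line 7: ['rectangle'] (min_width=9, slack=6)
Line 8: ['cheese', 'bread'] (min_width=12, slack=3)
Line 9: ['version', 'I', 'be', 'I'] (min_width=14, slack=1)
Line 10: ['knife', 'up', 'forest'] (min_width=15, slack=0)
Line 11: ['end', 'is', 'tower'] (min_width=12, slack=3)
Total lines: 11

Answer: 11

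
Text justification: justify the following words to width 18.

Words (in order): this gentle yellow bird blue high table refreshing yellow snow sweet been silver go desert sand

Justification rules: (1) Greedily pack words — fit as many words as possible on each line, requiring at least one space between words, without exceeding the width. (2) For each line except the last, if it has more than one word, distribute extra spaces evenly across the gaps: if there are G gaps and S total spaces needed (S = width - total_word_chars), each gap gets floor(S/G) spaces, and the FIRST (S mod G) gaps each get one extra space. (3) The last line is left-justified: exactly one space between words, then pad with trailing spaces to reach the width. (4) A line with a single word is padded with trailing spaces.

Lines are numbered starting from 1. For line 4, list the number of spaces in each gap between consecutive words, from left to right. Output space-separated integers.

Answer: 2 1

Derivation:
Line 1: ['this', 'gentle', 'yellow'] (min_width=18, slack=0)
Line 2: ['bird', 'blue', 'high'] (min_width=14, slack=4)
Line 3: ['table', 'refreshing'] (min_width=16, slack=2)
Line 4: ['yellow', 'snow', 'sweet'] (min_width=17, slack=1)
Line 5: ['been', 'silver', 'go'] (min_width=14, slack=4)
Line 6: ['desert', 'sand'] (min_width=11, slack=7)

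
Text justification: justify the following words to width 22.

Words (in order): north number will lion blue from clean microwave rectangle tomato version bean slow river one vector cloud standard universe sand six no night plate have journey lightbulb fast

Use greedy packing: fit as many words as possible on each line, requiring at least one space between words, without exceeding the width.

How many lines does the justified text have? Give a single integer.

Answer: 9

Derivation:
Line 1: ['north', 'number', 'will', 'lion'] (min_width=22, slack=0)
Line 2: ['blue', 'from', 'clean'] (min_width=15, slack=7)
Line 3: ['microwave', 'rectangle'] (min_width=19, slack=3)
Line 4: ['tomato', 'version', 'bean'] (min_width=19, slack=3)
Line 5: ['slow', 'river', 'one', 'vector'] (min_width=21, slack=1)
Line 6: ['cloud', 'standard'] (min_width=14, slack=8)
Line 7: ['universe', 'sand', 'six', 'no'] (min_width=20, slack=2)
Line 8: ['night', 'plate', 'have'] (min_width=16, slack=6)
Line 9: ['journey', 'lightbulb', 'fast'] (min_width=22, slack=0)
Total lines: 9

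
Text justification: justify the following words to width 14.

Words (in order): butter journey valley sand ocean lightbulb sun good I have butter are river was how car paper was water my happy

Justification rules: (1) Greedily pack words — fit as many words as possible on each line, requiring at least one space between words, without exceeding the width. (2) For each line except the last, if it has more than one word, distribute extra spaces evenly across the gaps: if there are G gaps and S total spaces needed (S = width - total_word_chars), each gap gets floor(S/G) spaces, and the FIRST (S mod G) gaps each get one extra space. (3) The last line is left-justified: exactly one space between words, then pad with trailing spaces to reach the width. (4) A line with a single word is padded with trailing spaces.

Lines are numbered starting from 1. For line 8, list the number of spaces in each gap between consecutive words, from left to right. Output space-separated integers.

Answer: 2 1

Derivation:
Line 1: ['butter', 'journey'] (min_width=14, slack=0)
Line 2: ['valley', 'sand'] (min_width=11, slack=3)
Line 3: ['ocean'] (min_width=5, slack=9)
Line 4: ['lightbulb', 'sun'] (min_width=13, slack=1)
Line 5: ['good', 'I', 'have'] (min_width=11, slack=3)
Line 6: ['butter', 'are'] (min_width=10, slack=4)
Line 7: ['river', 'was', 'how'] (min_width=13, slack=1)
Line 8: ['car', 'paper', 'was'] (min_width=13, slack=1)
Line 9: ['water', 'my', 'happy'] (min_width=14, slack=0)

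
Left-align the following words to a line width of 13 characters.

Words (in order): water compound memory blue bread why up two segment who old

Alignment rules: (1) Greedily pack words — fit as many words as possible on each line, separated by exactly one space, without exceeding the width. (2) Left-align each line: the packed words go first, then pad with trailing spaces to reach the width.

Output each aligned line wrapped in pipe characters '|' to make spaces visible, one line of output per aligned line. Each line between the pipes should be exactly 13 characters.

Answer: |water        |
|compound     |
|memory blue  |
|bread why up |
|two segment  |
|who old      |

Derivation:
Line 1: ['water'] (min_width=5, slack=8)
Line 2: ['compound'] (min_width=8, slack=5)
Line 3: ['memory', 'blue'] (min_width=11, slack=2)
Line 4: ['bread', 'why', 'up'] (min_width=12, slack=1)
Line 5: ['two', 'segment'] (min_width=11, slack=2)
Line 6: ['who', 'old'] (min_width=7, slack=6)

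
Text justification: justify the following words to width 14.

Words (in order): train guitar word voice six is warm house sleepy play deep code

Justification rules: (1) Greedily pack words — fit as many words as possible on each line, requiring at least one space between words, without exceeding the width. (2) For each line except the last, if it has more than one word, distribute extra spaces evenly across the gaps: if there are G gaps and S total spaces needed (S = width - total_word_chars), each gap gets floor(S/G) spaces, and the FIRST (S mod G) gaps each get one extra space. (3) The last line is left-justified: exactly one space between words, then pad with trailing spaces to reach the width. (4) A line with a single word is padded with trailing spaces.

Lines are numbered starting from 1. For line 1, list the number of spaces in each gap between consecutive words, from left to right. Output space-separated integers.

Answer: 3

Derivation:
Line 1: ['train', 'guitar'] (min_width=12, slack=2)
Line 2: ['word', 'voice', 'six'] (min_width=14, slack=0)
Line 3: ['is', 'warm', 'house'] (min_width=13, slack=1)
Line 4: ['sleepy', 'play'] (min_width=11, slack=3)
Line 5: ['deep', 'code'] (min_width=9, slack=5)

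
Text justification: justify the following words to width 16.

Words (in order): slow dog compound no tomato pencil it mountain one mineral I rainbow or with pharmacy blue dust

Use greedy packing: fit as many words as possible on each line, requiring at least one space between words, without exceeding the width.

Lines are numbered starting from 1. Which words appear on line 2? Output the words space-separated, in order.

Answer: compound no

Derivation:
Line 1: ['slow', 'dog'] (min_width=8, slack=8)
Line 2: ['compound', 'no'] (min_width=11, slack=5)
Line 3: ['tomato', 'pencil', 'it'] (min_width=16, slack=0)
Line 4: ['mountain', 'one'] (min_width=12, slack=4)
Line 5: ['mineral', 'I'] (min_width=9, slack=7)
Line 6: ['rainbow', 'or', 'with'] (min_width=15, slack=1)
Line 7: ['pharmacy', 'blue'] (min_width=13, slack=3)
Line 8: ['dust'] (min_width=4, slack=12)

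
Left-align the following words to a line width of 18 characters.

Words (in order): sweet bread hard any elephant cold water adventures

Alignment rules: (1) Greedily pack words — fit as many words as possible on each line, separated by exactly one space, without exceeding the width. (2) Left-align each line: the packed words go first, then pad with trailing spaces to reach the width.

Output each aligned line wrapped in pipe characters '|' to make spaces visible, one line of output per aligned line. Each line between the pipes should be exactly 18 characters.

Line 1: ['sweet', 'bread', 'hard'] (min_width=16, slack=2)
Line 2: ['any', 'elephant', 'cold'] (min_width=17, slack=1)
Line 3: ['water', 'adventures'] (min_width=16, slack=2)

Answer: |sweet bread hard  |
|any elephant cold |
|water adventures  |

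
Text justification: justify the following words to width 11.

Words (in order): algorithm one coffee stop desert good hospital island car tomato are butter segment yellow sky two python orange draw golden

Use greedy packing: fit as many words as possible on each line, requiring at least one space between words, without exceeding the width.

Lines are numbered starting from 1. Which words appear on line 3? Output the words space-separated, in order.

Line 1: ['algorithm'] (min_width=9, slack=2)
Line 2: ['one', 'coffee'] (min_width=10, slack=1)
Line 3: ['stop', 'desert'] (min_width=11, slack=0)
Line 4: ['good'] (min_width=4, slack=7)
Line 5: ['hospital'] (min_width=8, slack=3)
Line 6: ['island', 'car'] (min_width=10, slack=1)
Line 7: ['tomato', 'are'] (min_width=10, slack=1)
Line 8: ['butter'] (min_width=6, slack=5)
Line 9: ['segment'] (min_width=7, slack=4)
Line 10: ['yellow', 'sky'] (min_width=10, slack=1)
Line 11: ['two', 'python'] (min_width=10, slack=1)
Line 12: ['orange', 'draw'] (min_width=11, slack=0)
Line 13: ['golden'] (min_width=6, slack=5)

Answer: stop desert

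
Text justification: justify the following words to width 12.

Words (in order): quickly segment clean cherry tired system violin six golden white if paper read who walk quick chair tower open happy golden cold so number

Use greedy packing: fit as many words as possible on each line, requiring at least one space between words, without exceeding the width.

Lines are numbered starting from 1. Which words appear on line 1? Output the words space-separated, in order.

Answer: quickly

Derivation:
Line 1: ['quickly'] (min_width=7, slack=5)
Line 2: ['segment'] (min_width=7, slack=5)
Line 3: ['clean', 'cherry'] (min_width=12, slack=0)
Line 4: ['tired', 'system'] (min_width=12, slack=0)
Line 5: ['violin', 'six'] (min_width=10, slack=2)
Line 6: ['golden', 'white'] (min_width=12, slack=0)
Line 7: ['if', 'paper'] (min_width=8, slack=4)
Line 8: ['read', 'who'] (min_width=8, slack=4)
Line 9: ['walk', 'quick'] (min_width=10, slack=2)
Line 10: ['chair', 'tower'] (min_width=11, slack=1)
Line 11: ['open', 'happy'] (min_width=10, slack=2)
Line 12: ['golden', 'cold'] (min_width=11, slack=1)
Line 13: ['so', 'number'] (min_width=9, slack=3)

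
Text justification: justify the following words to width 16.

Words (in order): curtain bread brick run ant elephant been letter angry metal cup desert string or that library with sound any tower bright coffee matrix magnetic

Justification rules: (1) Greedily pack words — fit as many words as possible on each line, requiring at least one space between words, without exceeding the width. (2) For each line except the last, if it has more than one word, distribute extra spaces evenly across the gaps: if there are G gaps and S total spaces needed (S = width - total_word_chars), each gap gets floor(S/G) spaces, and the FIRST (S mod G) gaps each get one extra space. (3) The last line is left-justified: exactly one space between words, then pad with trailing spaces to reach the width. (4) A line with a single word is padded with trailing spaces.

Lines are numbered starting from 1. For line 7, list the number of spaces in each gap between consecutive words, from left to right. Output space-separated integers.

Answer: 5

Derivation:
Line 1: ['curtain', 'bread'] (min_width=13, slack=3)
Line 2: ['brick', 'run', 'ant'] (min_width=13, slack=3)
Line 3: ['elephant', 'been'] (min_width=13, slack=3)
Line 4: ['letter', 'angry'] (min_width=12, slack=4)
Line 5: ['metal', 'cup', 'desert'] (min_width=16, slack=0)
Line 6: ['string', 'or', 'that'] (min_width=14, slack=2)
Line 7: ['library', 'with'] (min_width=12, slack=4)
Line 8: ['sound', 'any', 'tower'] (min_width=15, slack=1)
Line 9: ['bright', 'coffee'] (min_width=13, slack=3)
Line 10: ['matrix', 'magnetic'] (min_width=15, slack=1)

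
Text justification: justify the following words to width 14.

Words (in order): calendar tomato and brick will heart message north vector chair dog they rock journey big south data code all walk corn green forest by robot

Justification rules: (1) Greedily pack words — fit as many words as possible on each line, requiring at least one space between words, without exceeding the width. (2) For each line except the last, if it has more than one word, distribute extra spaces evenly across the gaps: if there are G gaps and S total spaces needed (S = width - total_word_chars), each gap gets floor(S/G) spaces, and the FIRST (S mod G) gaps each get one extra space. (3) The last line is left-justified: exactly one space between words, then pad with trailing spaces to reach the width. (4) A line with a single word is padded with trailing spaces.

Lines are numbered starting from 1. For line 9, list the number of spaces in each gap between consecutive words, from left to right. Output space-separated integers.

Line 1: ['calendar'] (min_width=8, slack=6)
Line 2: ['tomato', 'and'] (min_width=10, slack=4)
Line 3: ['brick', 'will'] (min_width=10, slack=4)
Line 4: ['heart', 'message'] (min_width=13, slack=1)
Line 5: ['north', 'vector'] (min_width=12, slack=2)
Line 6: ['chair', 'dog', 'they'] (min_width=14, slack=0)
Line 7: ['rock', 'journey'] (min_width=12, slack=2)
Line 8: ['big', 'south', 'data'] (min_width=14, slack=0)
Line 9: ['code', 'all', 'walk'] (min_width=13, slack=1)
Line 10: ['corn', 'green'] (min_width=10, slack=4)
Line 11: ['forest', 'by'] (min_width=9, slack=5)
Line 12: ['robot'] (min_width=5, slack=9)

Answer: 2 1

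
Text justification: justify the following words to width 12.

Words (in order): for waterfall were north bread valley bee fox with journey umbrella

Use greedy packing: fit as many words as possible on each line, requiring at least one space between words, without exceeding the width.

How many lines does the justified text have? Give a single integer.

Answer: 7

Derivation:
Line 1: ['for'] (min_width=3, slack=9)
Line 2: ['waterfall'] (min_width=9, slack=3)
Line 3: ['were', 'north'] (min_width=10, slack=2)
Line 4: ['bread', 'valley'] (min_width=12, slack=0)
Line 5: ['bee', 'fox', 'with'] (min_width=12, slack=0)
Line 6: ['journey'] (min_width=7, slack=5)
Line 7: ['umbrella'] (min_width=8, slack=4)
Total lines: 7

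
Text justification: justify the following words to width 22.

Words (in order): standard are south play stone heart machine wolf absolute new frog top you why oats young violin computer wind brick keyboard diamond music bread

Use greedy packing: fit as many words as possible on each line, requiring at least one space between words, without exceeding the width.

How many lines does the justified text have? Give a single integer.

Answer: 8

Derivation:
Line 1: ['standard', 'are', 'south'] (min_width=18, slack=4)
Line 2: ['play', 'stone', 'heart'] (min_width=16, slack=6)
Line 3: ['machine', 'wolf', 'absolute'] (min_width=21, slack=1)
Line 4: ['new', 'frog', 'top', 'you', 'why'] (min_width=20, slack=2)
Line 5: ['oats', 'young', 'violin'] (min_width=17, slack=5)
Line 6: ['computer', 'wind', 'brick'] (min_width=19, slack=3)
Line 7: ['keyboard', 'diamond', 'music'] (min_width=22, slack=0)
Line 8: ['bread'] (min_width=5, slack=17)
Total lines: 8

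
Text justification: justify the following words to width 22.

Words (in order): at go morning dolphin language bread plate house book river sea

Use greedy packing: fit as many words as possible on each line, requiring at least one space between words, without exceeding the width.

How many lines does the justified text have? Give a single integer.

Line 1: ['at', 'go', 'morning', 'dolphin'] (min_width=21, slack=1)
Line 2: ['language', 'bread', 'plate'] (min_width=20, slack=2)
Line 3: ['house', 'book', 'river', 'sea'] (min_width=20, slack=2)
Total lines: 3

Answer: 3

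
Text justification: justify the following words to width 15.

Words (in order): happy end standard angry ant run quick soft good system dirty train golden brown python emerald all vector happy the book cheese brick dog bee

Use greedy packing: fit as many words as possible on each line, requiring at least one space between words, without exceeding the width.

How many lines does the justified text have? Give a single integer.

Line 1: ['happy', 'end'] (min_width=9, slack=6)
Line 2: ['standard', 'angry'] (min_width=14, slack=1)
Line 3: ['ant', 'run', 'quick'] (min_width=13, slack=2)
Line 4: ['soft', 'good'] (min_width=9, slack=6)
Line 5: ['system', 'dirty'] (min_width=12, slack=3)
Line 6: ['train', 'golden'] (min_width=12, slack=3)
Line 7: ['brown', 'python'] (min_width=12, slack=3)
Line 8: ['emerald', 'all'] (min_width=11, slack=4)
Line 9: ['vector', 'happy'] (min_width=12, slack=3)
Line 10: ['the', 'book', 'cheese'] (min_width=15, slack=0)
Line 11: ['brick', 'dog', 'bee'] (min_width=13, slack=2)
Total lines: 11

Answer: 11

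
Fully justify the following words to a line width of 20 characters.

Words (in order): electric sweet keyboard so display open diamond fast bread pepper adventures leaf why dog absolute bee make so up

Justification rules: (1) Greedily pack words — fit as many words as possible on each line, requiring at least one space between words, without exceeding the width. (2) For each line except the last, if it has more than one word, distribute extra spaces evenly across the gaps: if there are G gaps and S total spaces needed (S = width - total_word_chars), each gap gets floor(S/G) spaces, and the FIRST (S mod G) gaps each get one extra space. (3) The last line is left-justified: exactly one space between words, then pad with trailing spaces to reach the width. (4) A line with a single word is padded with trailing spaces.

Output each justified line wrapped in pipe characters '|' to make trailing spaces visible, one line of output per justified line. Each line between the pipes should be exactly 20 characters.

Answer: |electric       sweet|
|keyboard  so display|
|open   diamond  fast|
|bread         pepper|
|adventures  leaf why|
|dog   absolute   bee|
|make so up          |

Derivation:
Line 1: ['electric', 'sweet'] (min_width=14, slack=6)
Line 2: ['keyboard', 'so', 'display'] (min_width=19, slack=1)
Line 3: ['open', 'diamond', 'fast'] (min_width=17, slack=3)
Line 4: ['bread', 'pepper'] (min_width=12, slack=8)
Line 5: ['adventures', 'leaf', 'why'] (min_width=19, slack=1)
Line 6: ['dog', 'absolute', 'bee'] (min_width=16, slack=4)
Line 7: ['make', 'so', 'up'] (min_width=10, slack=10)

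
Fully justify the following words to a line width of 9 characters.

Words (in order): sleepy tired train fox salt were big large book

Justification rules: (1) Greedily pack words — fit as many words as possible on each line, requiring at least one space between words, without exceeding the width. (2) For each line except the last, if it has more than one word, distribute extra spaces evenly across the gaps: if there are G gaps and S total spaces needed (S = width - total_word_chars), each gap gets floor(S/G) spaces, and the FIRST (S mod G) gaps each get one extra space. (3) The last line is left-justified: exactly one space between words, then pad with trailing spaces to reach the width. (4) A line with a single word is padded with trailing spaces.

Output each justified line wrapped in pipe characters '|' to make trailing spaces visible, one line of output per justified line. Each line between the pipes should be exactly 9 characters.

Answer: |sleepy   |
|tired    |
|train fox|
|salt were|
|big large|
|book     |

Derivation:
Line 1: ['sleepy'] (min_width=6, slack=3)
Line 2: ['tired'] (min_width=5, slack=4)
Line 3: ['train', 'fox'] (min_width=9, slack=0)
Line 4: ['salt', 'were'] (min_width=9, slack=0)
Line 5: ['big', 'large'] (min_width=9, slack=0)
Line 6: ['book'] (min_width=4, slack=5)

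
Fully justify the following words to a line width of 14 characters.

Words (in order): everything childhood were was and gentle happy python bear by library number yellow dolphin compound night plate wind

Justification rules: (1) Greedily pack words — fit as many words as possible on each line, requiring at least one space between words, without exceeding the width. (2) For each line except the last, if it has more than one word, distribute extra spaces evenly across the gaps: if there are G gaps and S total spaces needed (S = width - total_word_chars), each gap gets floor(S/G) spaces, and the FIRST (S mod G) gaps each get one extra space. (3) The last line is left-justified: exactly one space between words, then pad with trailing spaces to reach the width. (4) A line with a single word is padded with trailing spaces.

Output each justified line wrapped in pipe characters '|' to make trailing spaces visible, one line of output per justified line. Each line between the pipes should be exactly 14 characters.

Answer: |everything    |
|childhood were|
|was and gentle|
|happy   python|
|bear        by|
|library number|
|yellow dolphin|
|compound night|
|plate wind    |

Derivation:
Line 1: ['everything'] (min_width=10, slack=4)
Line 2: ['childhood', 'were'] (min_width=14, slack=0)
Line 3: ['was', 'and', 'gentle'] (min_width=14, slack=0)
Line 4: ['happy', 'python'] (min_width=12, slack=2)
Line 5: ['bear', 'by'] (min_width=7, slack=7)
Line 6: ['library', 'number'] (min_width=14, slack=0)
Line 7: ['yellow', 'dolphin'] (min_width=14, slack=0)
Line 8: ['compound', 'night'] (min_width=14, slack=0)
Line 9: ['plate', 'wind'] (min_width=10, slack=4)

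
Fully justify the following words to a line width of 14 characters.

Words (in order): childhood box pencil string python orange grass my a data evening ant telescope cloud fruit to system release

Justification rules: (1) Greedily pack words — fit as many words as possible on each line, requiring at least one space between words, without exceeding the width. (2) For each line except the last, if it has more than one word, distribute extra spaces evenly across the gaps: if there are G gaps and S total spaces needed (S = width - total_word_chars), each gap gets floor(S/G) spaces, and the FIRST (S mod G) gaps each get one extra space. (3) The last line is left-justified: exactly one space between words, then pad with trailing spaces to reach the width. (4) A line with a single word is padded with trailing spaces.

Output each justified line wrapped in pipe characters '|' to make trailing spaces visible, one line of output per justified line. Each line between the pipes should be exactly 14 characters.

Answer: |childhood  box|
|pencil  string|
|python  orange|
|grass   my   a|
|data   evening|
|ant  telescope|
|cloud fruit to|
|system release|

Derivation:
Line 1: ['childhood', 'box'] (min_width=13, slack=1)
Line 2: ['pencil', 'string'] (min_width=13, slack=1)
Line 3: ['python', 'orange'] (min_width=13, slack=1)
Line 4: ['grass', 'my', 'a'] (min_width=10, slack=4)
Line 5: ['data', 'evening'] (min_width=12, slack=2)
Line 6: ['ant', 'telescope'] (min_width=13, slack=1)
Line 7: ['cloud', 'fruit', 'to'] (min_width=14, slack=0)
Line 8: ['system', 'release'] (min_width=14, slack=0)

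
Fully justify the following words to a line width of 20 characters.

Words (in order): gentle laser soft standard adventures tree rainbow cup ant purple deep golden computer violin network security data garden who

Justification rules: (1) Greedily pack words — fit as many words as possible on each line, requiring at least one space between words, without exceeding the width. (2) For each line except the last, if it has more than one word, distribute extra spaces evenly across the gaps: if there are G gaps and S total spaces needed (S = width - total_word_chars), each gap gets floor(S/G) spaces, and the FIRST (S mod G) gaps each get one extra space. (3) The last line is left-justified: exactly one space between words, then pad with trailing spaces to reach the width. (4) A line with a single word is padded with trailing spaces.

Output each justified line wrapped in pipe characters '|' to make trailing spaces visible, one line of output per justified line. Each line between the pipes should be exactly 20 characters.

Answer: |gentle   laser  soft|
|standard  adventures|
|tree rainbow cup ant|
|purple  deep  golden|
|computer      violin|
|network     security|
|data garden who     |

Derivation:
Line 1: ['gentle', 'laser', 'soft'] (min_width=17, slack=3)
Line 2: ['standard', 'adventures'] (min_width=19, slack=1)
Line 3: ['tree', 'rainbow', 'cup', 'ant'] (min_width=20, slack=0)
Line 4: ['purple', 'deep', 'golden'] (min_width=18, slack=2)
Line 5: ['computer', 'violin'] (min_width=15, slack=5)
Line 6: ['network', 'security'] (min_width=16, slack=4)
Line 7: ['data', 'garden', 'who'] (min_width=15, slack=5)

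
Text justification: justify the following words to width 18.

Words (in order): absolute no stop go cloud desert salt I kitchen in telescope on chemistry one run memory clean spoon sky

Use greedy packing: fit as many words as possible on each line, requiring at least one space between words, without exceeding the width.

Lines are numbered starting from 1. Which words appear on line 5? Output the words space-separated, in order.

Answer: chemistry one run

Derivation:
Line 1: ['absolute', 'no', 'stop'] (min_width=16, slack=2)
Line 2: ['go', 'cloud', 'desert'] (min_width=15, slack=3)
Line 3: ['salt', 'I', 'kitchen', 'in'] (min_width=17, slack=1)
Line 4: ['telescope', 'on'] (min_width=12, slack=6)
Line 5: ['chemistry', 'one', 'run'] (min_width=17, slack=1)
Line 6: ['memory', 'clean', 'spoon'] (min_width=18, slack=0)
Line 7: ['sky'] (min_width=3, slack=15)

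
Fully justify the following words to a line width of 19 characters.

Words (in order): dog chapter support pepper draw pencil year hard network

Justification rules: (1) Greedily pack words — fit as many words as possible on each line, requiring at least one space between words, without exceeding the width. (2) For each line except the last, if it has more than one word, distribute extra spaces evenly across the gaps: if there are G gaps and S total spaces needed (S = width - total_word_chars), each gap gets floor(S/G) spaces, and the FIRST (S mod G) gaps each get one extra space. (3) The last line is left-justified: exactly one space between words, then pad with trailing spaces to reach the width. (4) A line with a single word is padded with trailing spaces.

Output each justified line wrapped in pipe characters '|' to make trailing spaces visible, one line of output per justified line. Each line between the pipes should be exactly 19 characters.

Line 1: ['dog', 'chapter', 'support'] (min_width=19, slack=0)
Line 2: ['pepper', 'draw', 'pencil'] (min_width=18, slack=1)
Line 3: ['year', 'hard', 'network'] (min_width=17, slack=2)

Answer: |dog chapter support|
|pepper  draw pencil|
|year hard network  |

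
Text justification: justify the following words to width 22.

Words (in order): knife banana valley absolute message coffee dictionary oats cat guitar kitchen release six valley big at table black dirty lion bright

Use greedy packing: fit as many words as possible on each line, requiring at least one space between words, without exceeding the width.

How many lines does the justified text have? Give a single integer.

Answer: 7

Derivation:
Line 1: ['knife', 'banana', 'valley'] (min_width=19, slack=3)
Line 2: ['absolute', 'message'] (min_width=16, slack=6)
Line 3: ['coffee', 'dictionary', 'oats'] (min_width=22, slack=0)
Line 4: ['cat', 'guitar', 'kitchen'] (min_width=18, slack=4)
Line 5: ['release', 'six', 'valley', 'big'] (min_width=22, slack=0)
Line 6: ['at', 'table', 'black', 'dirty'] (min_width=20, slack=2)
Line 7: ['lion', 'bright'] (min_width=11, slack=11)
Total lines: 7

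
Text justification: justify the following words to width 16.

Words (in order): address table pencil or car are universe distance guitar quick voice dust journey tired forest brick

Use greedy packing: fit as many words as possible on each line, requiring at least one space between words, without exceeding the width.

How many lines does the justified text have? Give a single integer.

Answer: 7

Derivation:
Line 1: ['address', 'table'] (min_width=13, slack=3)
Line 2: ['pencil', 'or', 'car'] (min_width=13, slack=3)
Line 3: ['are', 'universe'] (min_width=12, slack=4)
Line 4: ['distance', 'guitar'] (min_width=15, slack=1)
Line 5: ['quick', 'voice', 'dust'] (min_width=16, slack=0)
Line 6: ['journey', 'tired'] (min_width=13, slack=3)
Line 7: ['forest', 'brick'] (min_width=12, slack=4)
Total lines: 7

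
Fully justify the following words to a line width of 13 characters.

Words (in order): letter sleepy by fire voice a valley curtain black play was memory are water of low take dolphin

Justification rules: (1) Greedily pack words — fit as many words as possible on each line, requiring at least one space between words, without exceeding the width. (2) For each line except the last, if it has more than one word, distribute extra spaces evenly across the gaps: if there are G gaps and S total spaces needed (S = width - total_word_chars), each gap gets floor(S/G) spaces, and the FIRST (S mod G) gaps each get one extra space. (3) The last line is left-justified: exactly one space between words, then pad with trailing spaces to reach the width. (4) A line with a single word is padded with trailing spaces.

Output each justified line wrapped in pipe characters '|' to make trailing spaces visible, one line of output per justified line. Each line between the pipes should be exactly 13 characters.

Line 1: ['letter', 'sleepy'] (min_width=13, slack=0)
Line 2: ['by', 'fire', 'voice'] (min_width=13, slack=0)
Line 3: ['a', 'valley'] (min_width=8, slack=5)
Line 4: ['curtain', 'black'] (min_width=13, slack=0)
Line 5: ['play', 'was'] (min_width=8, slack=5)
Line 6: ['memory', 'are'] (min_width=10, slack=3)
Line 7: ['water', 'of', 'low'] (min_width=12, slack=1)
Line 8: ['take', 'dolphin'] (min_width=12, slack=1)

Answer: |letter sleepy|
|by fire voice|
|a      valley|
|curtain black|
|play      was|
|memory    are|
|water  of low|
|take dolphin |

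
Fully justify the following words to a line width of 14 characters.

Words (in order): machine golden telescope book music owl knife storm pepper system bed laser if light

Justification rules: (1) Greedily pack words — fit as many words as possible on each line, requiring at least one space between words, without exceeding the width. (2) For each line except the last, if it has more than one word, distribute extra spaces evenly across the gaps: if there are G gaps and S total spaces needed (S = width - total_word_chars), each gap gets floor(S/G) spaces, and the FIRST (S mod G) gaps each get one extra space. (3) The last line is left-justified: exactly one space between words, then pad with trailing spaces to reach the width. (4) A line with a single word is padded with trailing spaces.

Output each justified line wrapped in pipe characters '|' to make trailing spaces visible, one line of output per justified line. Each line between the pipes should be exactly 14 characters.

Line 1: ['machine', 'golden'] (min_width=14, slack=0)
Line 2: ['telescope', 'book'] (min_width=14, slack=0)
Line 3: ['music', 'owl'] (min_width=9, slack=5)
Line 4: ['knife', 'storm'] (min_width=11, slack=3)
Line 5: ['pepper', 'system'] (min_width=13, slack=1)
Line 6: ['bed', 'laser', 'if'] (min_width=12, slack=2)
Line 7: ['light'] (min_width=5, slack=9)

Answer: |machine golden|
|telescope book|
|music      owl|
|knife    storm|
|pepper  system|
|bed  laser  if|
|light         |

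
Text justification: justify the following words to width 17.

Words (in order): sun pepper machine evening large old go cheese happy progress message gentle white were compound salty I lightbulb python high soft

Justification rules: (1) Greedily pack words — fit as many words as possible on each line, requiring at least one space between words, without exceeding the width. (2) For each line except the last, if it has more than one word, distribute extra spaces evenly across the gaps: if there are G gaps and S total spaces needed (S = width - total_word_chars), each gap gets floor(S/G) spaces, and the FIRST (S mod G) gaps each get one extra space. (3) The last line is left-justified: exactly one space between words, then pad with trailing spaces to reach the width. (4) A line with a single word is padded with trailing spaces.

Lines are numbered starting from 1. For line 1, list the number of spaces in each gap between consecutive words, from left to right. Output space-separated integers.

Line 1: ['sun', 'pepper'] (min_width=10, slack=7)
Line 2: ['machine', 'evening'] (min_width=15, slack=2)
Line 3: ['large', 'old', 'go'] (min_width=12, slack=5)
Line 4: ['cheese', 'happy'] (min_width=12, slack=5)
Line 5: ['progress', 'message'] (min_width=16, slack=1)
Line 6: ['gentle', 'white', 'were'] (min_width=17, slack=0)
Line 7: ['compound', 'salty', 'I'] (min_width=16, slack=1)
Line 8: ['lightbulb', 'python'] (min_width=16, slack=1)
Line 9: ['high', 'soft'] (min_width=9, slack=8)

Answer: 8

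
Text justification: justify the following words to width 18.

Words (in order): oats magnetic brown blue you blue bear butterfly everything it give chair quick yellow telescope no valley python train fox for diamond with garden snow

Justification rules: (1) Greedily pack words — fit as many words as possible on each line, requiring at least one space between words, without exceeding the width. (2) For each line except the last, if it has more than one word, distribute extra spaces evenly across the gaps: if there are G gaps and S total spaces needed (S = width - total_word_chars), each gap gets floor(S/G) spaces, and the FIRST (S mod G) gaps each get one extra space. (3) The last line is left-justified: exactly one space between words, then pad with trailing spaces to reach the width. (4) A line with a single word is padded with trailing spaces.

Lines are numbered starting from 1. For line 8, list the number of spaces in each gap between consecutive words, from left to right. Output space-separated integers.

Line 1: ['oats', 'magnetic'] (min_width=13, slack=5)
Line 2: ['brown', 'blue', 'you'] (min_width=14, slack=4)
Line 3: ['blue', 'bear'] (min_width=9, slack=9)
Line 4: ['butterfly'] (min_width=9, slack=9)
Line 5: ['everything', 'it', 'give'] (min_width=18, slack=0)
Line 6: ['chair', 'quick', 'yellow'] (min_width=18, slack=0)
Line 7: ['telescope', 'no'] (min_width=12, slack=6)
Line 8: ['valley', 'python'] (min_width=13, slack=5)
Line 9: ['train', 'fox', 'for'] (min_width=13, slack=5)
Line 10: ['diamond', 'with'] (min_width=12, slack=6)
Line 11: ['garden', 'snow'] (min_width=11, slack=7)

Answer: 6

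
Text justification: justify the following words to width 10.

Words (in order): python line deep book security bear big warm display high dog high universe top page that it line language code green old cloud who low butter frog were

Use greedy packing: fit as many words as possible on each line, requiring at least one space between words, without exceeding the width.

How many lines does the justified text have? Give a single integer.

Line 1: ['python'] (min_width=6, slack=4)
Line 2: ['line', 'deep'] (min_width=9, slack=1)
Line 3: ['book'] (min_width=4, slack=6)
Line 4: ['security'] (min_width=8, slack=2)
Line 5: ['bear', 'big'] (min_width=8, slack=2)
Line 6: ['warm'] (min_width=4, slack=6)
Line 7: ['display'] (min_width=7, slack=3)
Line 8: ['high', 'dog'] (min_width=8, slack=2)
Line 9: ['high'] (min_width=4, slack=6)
Line 10: ['universe'] (min_width=8, slack=2)
Line 11: ['top', 'page'] (min_width=8, slack=2)
Line 12: ['that', 'it'] (min_width=7, slack=3)
Line 13: ['line'] (min_width=4, slack=6)
Line 14: ['language'] (min_width=8, slack=2)
Line 15: ['code', 'green'] (min_width=10, slack=0)
Line 16: ['old', 'cloud'] (min_width=9, slack=1)
Line 17: ['who', 'low'] (min_width=7, slack=3)
Line 18: ['butter'] (min_width=6, slack=4)
Line 19: ['frog', 'were'] (min_width=9, slack=1)
Total lines: 19

Answer: 19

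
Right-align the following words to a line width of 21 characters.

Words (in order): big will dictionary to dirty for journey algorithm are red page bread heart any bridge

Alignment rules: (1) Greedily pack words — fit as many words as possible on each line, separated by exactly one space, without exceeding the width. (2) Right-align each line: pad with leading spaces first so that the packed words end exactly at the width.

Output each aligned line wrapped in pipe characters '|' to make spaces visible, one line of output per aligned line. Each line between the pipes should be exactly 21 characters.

Line 1: ['big', 'will', 'dictionary'] (min_width=19, slack=2)
Line 2: ['to', 'dirty', 'for', 'journey'] (min_width=20, slack=1)
Line 3: ['algorithm', 'are', 'red'] (min_width=17, slack=4)
Line 4: ['page', 'bread', 'heart', 'any'] (min_width=20, slack=1)
Line 5: ['bridge'] (min_width=6, slack=15)

Answer: |  big will dictionary|
| to dirty for journey|
|    algorithm are red|
| page bread heart any|
|               bridge|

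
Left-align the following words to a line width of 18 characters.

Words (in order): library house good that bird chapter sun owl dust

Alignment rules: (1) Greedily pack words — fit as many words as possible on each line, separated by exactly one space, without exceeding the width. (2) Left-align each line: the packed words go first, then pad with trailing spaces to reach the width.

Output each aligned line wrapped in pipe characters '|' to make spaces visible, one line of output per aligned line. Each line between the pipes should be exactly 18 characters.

Line 1: ['library', 'house', 'good'] (min_width=18, slack=0)
Line 2: ['that', 'bird', 'chapter'] (min_width=17, slack=1)
Line 3: ['sun', 'owl', 'dust'] (min_width=12, slack=6)

Answer: |library house good|
|that bird chapter |
|sun owl dust      |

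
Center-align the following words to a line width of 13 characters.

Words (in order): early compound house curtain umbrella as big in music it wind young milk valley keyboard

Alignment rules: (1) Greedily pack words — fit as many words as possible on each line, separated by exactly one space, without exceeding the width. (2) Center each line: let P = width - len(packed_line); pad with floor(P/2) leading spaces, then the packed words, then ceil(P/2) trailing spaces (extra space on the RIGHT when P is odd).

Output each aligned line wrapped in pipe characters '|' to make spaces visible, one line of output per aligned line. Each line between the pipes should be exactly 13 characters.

Answer: |    early    |
|  compound   |
|house curtain|
| umbrella as |
|big in music |
|it wind young|
| milk valley |
|  keyboard   |

Derivation:
Line 1: ['early'] (min_width=5, slack=8)
Line 2: ['compound'] (min_width=8, slack=5)
Line 3: ['house', 'curtain'] (min_width=13, slack=0)
Line 4: ['umbrella', 'as'] (min_width=11, slack=2)
Line 5: ['big', 'in', 'music'] (min_width=12, slack=1)
Line 6: ['it', 'wind', 'young'] (min_width=13, slack=0)
Line 7: ['milk', 'valley'] (min_width=11, slack=2)
Line 8: ['keyboard'] (min_width=8, slack=5)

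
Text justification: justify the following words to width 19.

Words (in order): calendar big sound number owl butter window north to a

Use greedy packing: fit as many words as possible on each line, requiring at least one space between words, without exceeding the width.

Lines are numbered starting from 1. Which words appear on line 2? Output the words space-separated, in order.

Answer: number owl butter

Derivation:
Line 1: ['calendar', 'big', 'sound'] (min_width=18, slack=1)
Line 2: ['number', 'owl', 'butter'] (min_width=17, slack=2)
Line 3: ['window', 'north', 'to', 'a'] (min_width=17, slack=2)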